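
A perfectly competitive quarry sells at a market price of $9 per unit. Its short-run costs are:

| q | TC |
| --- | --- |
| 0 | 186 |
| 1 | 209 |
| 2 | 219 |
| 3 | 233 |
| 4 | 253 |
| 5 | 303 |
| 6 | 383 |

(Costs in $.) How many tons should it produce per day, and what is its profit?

Compute π = P·q − TC at each output: q=0: -186; q=1: -200; q=2: -201; q=3: -206; q=4: -217; q=5: -258; q=6: -329.
Profit is highest at q = 0. Equivalently, the lowest AVC in the table is 47/3 ≈ $15.67 at q = 3, and P = $9 falls below it — price never covers variable cost, so the firm shuts down and loses only its fixed cost.

q = 0 (shut down); profit = -$186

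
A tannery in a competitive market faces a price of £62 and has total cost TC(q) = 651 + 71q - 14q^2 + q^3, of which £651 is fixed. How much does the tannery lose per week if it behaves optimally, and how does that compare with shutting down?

AVC = 71 - 14q + q^2; min AVC = £22 at q = 7. Since P = £62 ≥ min AVC, the firm produces.
MC = 71 - 28q + 3q^2. Setting P = MC and taking the root on the rising branch gives q* = 9.
TR = 62·9 = 558. TC = 651 + 234 = 885. Profit = 558 − 885 = -£327.
Shutting down would mean losing the fixed cost of £651, so operating at a loss of £327 is better by £324.

Profit = -£327 at q = 9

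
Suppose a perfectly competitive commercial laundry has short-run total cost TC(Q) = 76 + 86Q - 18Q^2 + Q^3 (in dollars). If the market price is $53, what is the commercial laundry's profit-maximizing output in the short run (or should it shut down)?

Produce at Q = 11

Variable cost is VC = 86Q - 18Q^2 + Q^3, so AVC = VC/Q = 86 - 18Q + Q^2 and MC = dTC/dQ = 86 - 36Q + 3Q^2.
AVC is minimized where dAVC/dQ = -18 + 2Q = 0, at Q = 9; min AVC = 86 - 18·9 + 9^2 = $5.
Since P = $53 ≥ min AVC = $5, price covers variable cost and the firm should produce.
P = MC gives 33 - 36Q + 3Q^2 = 0, with roots 1 and 11. Take the larger (rising MC): Q* = 11.
Check: AVC at Q = 11 is $9 ≤ P, so revenue covers variable cost.
Profit = P·Q − TC = 53·11 − 175 = $408.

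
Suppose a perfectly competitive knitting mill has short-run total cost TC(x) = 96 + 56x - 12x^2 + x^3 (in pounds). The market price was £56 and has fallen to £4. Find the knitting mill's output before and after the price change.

MC = 56 - 24x + 3x^2; the shutdown threshold is min AVC = £20 (at x = 6).
With P = £56 above the shutdown price, P = MC gives x = 8.
At P = £4 < min AVC = £20, price no longer covers variable cost at any output, so the firm shuts down: x = 0.

Output falls from 8 to 0 (the firm shuts down)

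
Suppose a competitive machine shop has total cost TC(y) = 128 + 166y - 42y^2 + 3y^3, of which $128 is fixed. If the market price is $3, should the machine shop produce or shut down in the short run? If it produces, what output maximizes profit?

From TC, MC = TC'(y) = 166 - 84y + 9y^2 and AVC = VC/y = 166 - 42y + 3y^2.
AVC is minimized where dAVC/dy = -42 + 6y = 0, at y = 7; min AVC = 166 - 42·7 + 3·7^2 = $19.
Since P = $3 < min AVC = $19, price fails to cover variable cost at any output.
Best response: produce nothing and absorb the $128 fixed cost.

Shut down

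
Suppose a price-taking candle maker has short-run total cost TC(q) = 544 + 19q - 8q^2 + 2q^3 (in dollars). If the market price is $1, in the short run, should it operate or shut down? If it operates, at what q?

Strip out fixed cost: VC = 19q - 8q^2 + 2q^3. Then AVC = 19 - 8q + 2q^2 and MC = 19 - 16q + 6q^2.
The AVC parabola has its vertex at q = 8/4 = 2, where AVC = 19 - 8·2 + 2·2^2 = $11.
P = $1 lies below min AVC = $11; no output level covers variable cost.
Best response: produce nothing and absorb the $544 fixed cost.

Shut down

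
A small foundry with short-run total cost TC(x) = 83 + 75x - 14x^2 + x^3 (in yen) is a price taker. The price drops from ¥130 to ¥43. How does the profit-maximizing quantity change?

Output falls from 11 to 8

MC = 75 - 28x + 3x^2; the shutdown threshold is min AVC = ¥26 (at x = 7).
With P = ¥130 above the shutdown price, P = MC gives x = 11.
At P = ¥43 ≥ min AVC, set P = MC: x = 8. The firm stays open but cuts output.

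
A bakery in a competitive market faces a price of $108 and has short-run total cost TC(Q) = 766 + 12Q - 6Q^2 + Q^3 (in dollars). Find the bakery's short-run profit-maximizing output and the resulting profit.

Profit = -$126 at Q = 8

AVC = 12 - 6Q + Q^2; min AVC = $3 at Q = 3. Since P = $108 ≥ min AVC, the firm produces.
MC = 12 - 12Q + 3Q^2. Setting P = MC and taking the root on the rising branch gives Q* = 8.
TR = 108·8 = 864. TC = 766 + 224 = 990. Profit = 864 − 990 = -$126.
That loss of $126 beats the $766 the firm would lose by shutting down; producing recovers $640 of fixed cost.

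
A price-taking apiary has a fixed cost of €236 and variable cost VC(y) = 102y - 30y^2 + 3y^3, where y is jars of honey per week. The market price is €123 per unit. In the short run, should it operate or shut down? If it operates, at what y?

Strip out fixed cost: VC = 102y - 30y^2 + 3y^3. Then AVC = 102 - 30y + 3y^2 and MC = 102 - 60y + 9y^2.
AVC hits its minimum where MC = AVC, at y = 5, giving min AVC = 102 - 30·5 + 3·5^2 = €27.
Because €123 ≥ €27, revenue can cover variable cost; the firm operates.
P = MC gives -21 - 60y + 9y^2 = 0, with roots -1/3 and 7. Take the larger (rising MC): y* = 7.
Check: AVC at y = 7 is €39 ≤ P, so revenue covers variable cost.
Profit = P·y − TC = 123·7 − 509 = €352.

Produce at y = 7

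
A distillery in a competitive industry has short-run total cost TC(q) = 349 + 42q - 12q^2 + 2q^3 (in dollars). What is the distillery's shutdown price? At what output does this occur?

Short-run supply begins at min AVC. From VC = 42q - 12q^2 + 2q^3, AVC = 42 - 12q + 2q^2.
dAVC/dq = -12 + 4q = 0 gives q = 3. min AVC = 42 - 12·3 + 2·3^2 = 24.
For P < $24 the firm produces nothing.

$24 per unit, at q = 3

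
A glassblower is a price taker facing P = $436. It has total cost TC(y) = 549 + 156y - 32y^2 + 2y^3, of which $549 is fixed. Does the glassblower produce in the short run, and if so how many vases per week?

Strip out fixed cost: VC = 156y - 32y^2 + 2y^3. Then AVC = 156 - 32y + 2y^2 and MC = 156 - 64y + 6y^2.
The AVC parabola has its vertex at y = 32/4 = 8, where AVC = 156 - 32·8 + 2·8^2 = $28.
Since P = $436 ≥ min AVC = $28, price covers variable cost and the firm should produce.
P = MC gives -280 - 64y + 6y^2 = 0, with roots -10/3 and 14. Take the larger (rising MC): y* = 14.
Check: AVC at y = 14 is $100 ≤ P, so revenue covers variable cost.
Profit = P·y − TC = 436·14 − 1949 = $4155.

Produce at y = 14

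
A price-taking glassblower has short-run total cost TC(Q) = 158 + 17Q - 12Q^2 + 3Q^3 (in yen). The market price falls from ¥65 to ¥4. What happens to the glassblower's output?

AVC = 17 - 12Q + 3Q^2, minimized at Q = 2 where min AVC = ¥5. MC = 17 - 24Q + 9Q^2.
At P = ¥65 ≥ min AVC, set P = MC on the rising branch: Q = 4.
At P = ¥4 < min AVC = ¥5, price no longer covers variable cost at any output, so the firm shuts down: Q = 0.

Output falls from 4 to 0 (the firm shuts down)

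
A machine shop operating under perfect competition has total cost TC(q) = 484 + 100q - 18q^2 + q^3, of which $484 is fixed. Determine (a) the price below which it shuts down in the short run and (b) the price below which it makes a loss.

Shutdown price = $19; break-even price = $67

Shutdown price = min AVC. AVC = 100 - 18q + q^2, with vertex at q = 9 and minimum $19.
ATC = 484/q + 100 - 18q + q^2. Setting dATC/dq = −484/q^2 − 18 + 2q = 0 gives q = 11 (since 2·11^3 − 18·11^2 = 484).
min ATC = 484/11 + 100 − 18·11 + 11^2 = $67. That is the break-even price.
Between these two prices the firm operates at a loss; above $67 it earns a profit.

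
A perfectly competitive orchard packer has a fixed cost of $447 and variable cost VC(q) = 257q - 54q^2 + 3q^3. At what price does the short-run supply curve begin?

$14 per unit

Short-run supply begins at min AVC. From VC = 257q - 54q^2 + 3q^3, AVC = 257 - 54q + 3q^2.
dAVC/dq = -54 + 6q = 0 gives q = 9. min AVC = 257 - 54·9 + 3·9^2 = 14.
The firm shuts down for any P below $14.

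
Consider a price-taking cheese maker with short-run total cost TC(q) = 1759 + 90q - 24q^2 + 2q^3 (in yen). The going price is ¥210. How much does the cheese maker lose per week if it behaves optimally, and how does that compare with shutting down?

AVC = 90 - 24q + 2q^2 has its minimum ¥18 at q = 6; price ¥210 clears that bar, so the firm operates.
With MC = 90 - 48q + 6q^2, P = MC on the upward-sloping part at q* = 10.
TR = 210·10 = 2100. TC = 1759 + 500 = 2259. Profit = 2100 − 2259 = -¥159.
By producing, the firm covers all variable cost plus ¥1600 of fixed cost; shutting down would lose the full ¥1759.

Profit = -¥159 at q = 10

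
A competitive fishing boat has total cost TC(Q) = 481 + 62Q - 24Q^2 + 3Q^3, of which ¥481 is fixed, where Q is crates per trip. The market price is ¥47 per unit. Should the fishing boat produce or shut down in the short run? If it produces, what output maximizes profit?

Produce at Q = 5

Strip out fixed cost: VC = 62Q - 24Q^2 + 3Q^3. Then AVC = 62 - 24Q + 3Q^2 and MC = 62 - 48Q + 9Q^2.
AVC hits its minimum where MC = AVC, at Q = 4, giving min AVC = 62 - 24·4 + 3·4^2 = ¥14.
Since P = ¥47 ≥ min AVC = ¥14, price covers variable cost and the firm should produce.
Set P = MC: 47 = 62 - 48Q + 9Q^2 → 15 - 48Q + 9Q^2 = 0. The roots are Q = 1/3 and Q = 5; the profit-maximizing output is on the rising part of MC, so Q* = 5.
Check: AVC at Q = 5 is ¥17 ≤ P, so revenue covers variable cost.
Profit = P·Q − TC = 47·5 − 566 = -¥331, a loss, but smaller than the ¥481 fixed cost the firm would lose by shutting down.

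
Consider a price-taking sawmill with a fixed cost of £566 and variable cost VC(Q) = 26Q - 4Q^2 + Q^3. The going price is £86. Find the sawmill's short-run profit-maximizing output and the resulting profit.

AVC = 26 - 4Q + Q^2 has its minimum £22 at Q = 2; price £86 clears that bar, so the firm operates.
With MC = 26 - 8Q + 3Q^2, P = MC on the upward-sloping part at Q* = 6.
TR = 86·6 = 516. TC = 566 + 228 = 794. Profit = 516 − 794 = -£278.
That loss of £278 beats the £566 the firm would lose by shutting down; producing recovers £288 of fixed cost.

Profit = -£278 at Q = 6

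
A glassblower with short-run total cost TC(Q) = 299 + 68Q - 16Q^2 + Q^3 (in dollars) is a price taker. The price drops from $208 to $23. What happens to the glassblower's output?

Output falls from 14 to 9

AVC = 68 - 16Q + Q^2, minimized at Q = 8 where min AVC = $4. MC = 68 - 32Q + 3Q^2.
At P = $208 ≥ min AVC, set P = MC on the rising branch: Q = 14.
At P = $23 ≥ min AVC, set P = MC: Q = 9. The firm stays open but cuts output.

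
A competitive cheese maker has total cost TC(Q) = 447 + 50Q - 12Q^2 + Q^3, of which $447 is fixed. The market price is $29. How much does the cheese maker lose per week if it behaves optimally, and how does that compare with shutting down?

Profit = -$349 at Q = 7

AVC = 50 - 12Q + Q^2 has its minimum $14 at Q = 6; price $29 clears that bar, so the firm operates.
MC = 50 - 24Q + 3Q^2. Setting P = MC and taking the root on the rising branch gives Q* = 7.
TR = 29·7 = 203. TC = 447 + 105 = 552. Profit = 203 − 552 = -$349.
That loss of $349 beats the $447 the firm would lose by shutting down; producing recovers $98 of fixed cost.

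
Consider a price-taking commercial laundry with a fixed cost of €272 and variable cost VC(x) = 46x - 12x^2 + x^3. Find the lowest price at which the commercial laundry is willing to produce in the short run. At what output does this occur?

€10 per unit, at x = 6

The shutdown price is the minimum of AVC. VC = 46x - 12x^2 + x^3, so AVC = 46 - 12x + x^2.
dAVC/dx = -12 + 2x = 0 gives x = 6. min AVC = 46 - 12·6 + 6^2 = 10.
The firm shuts down for any P below €10.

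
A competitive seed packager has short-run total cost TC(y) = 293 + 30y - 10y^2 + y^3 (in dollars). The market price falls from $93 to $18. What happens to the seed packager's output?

Output falls from 9 to 6

AVC = 30 - 10y + y^2, minimized at y = 5 where min AVC = $5. MC = 30 - 20y + 3y^2.
With P = $93 above the shutdown price, P = MC gives y = 9.
At P = $18 ≥ min AVC, set P = MC: y = 6. The firm stays open but cuts output.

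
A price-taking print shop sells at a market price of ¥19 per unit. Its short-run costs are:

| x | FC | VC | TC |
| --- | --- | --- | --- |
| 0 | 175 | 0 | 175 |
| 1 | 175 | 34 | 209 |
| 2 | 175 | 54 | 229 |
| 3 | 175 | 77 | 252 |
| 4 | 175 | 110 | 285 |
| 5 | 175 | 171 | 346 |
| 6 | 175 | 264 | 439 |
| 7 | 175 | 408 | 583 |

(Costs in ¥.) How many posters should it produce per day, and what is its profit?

Compute π = P·x − TC at each output: x=0: -175; x=1: -190; x=2: -191; x=3: -195; x=4: -209; x=5: -251; x=6: -325; x=7: -450.
Profit is highest at x = 0. Equivalently, the lowest AVC in the table is 77/3 ≈ ¥25.67 at x = 3, and P = ¥19 falls below it — price never covers variable cost, so the firm shuts down and loses only its fixed cost.

x = 0 (shut down); profit = -¥175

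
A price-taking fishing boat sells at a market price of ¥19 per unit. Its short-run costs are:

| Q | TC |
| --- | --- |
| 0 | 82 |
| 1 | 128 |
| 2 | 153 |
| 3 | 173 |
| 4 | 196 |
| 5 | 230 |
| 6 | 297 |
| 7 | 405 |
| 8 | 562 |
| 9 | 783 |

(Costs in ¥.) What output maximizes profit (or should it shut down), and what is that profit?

Profit at each row (π = 19Q − TC): Q=0: -82; Q=1: -109; Q=2: -115; Q=3: -116; Q=4: -120; Q=5: -135; Q=6: -183; Q=7: -272; Q=8: -410; Q=9: -612.
Profit is highest at Q = 0. Equivalently, the lowest AVC in the table is 114/4 ≈ ¥28.50 at Q = 4, and P = ¥19 falls below it — price never covers variable cost, so the firm shuts down and loses only its fixed cost.

Q = 0 (shut down); profit = -¥82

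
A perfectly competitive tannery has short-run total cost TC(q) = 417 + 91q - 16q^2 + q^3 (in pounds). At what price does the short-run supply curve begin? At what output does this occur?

The firm shuts down when price falls below the minimum of average variable cost. AVC = VC/q = 91 - 16q + q^2.
dAVC/dq = -16 + 2q = 0 gives q = 8. min AVC = 91 - 16·8 + 8^2 = 27.
The firm shuts down for any P below £27.

£27 per unit, at q = 8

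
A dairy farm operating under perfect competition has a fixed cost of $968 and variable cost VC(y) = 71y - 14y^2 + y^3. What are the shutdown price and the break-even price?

Shutdown price = min AVC. AVC = 71 - 14y + y^2, with vertex at y = 7 and minimum $22.
ATC = 968/y + 71 - 14y + y^2. Setting dATC/dy = −968/y^2 − 14 + 2y = 0 gives y = 11 (since 2·11^3 − 14·11^2 = 968).
min ATC = 968/11 + 71 − 14·11 + 11^2 = $126. That is the break-even price.
For $22 ≤ P < $126 the firm produces at a loss; below $22 it shuts down.

Shutdown price = $22; break-even price = $126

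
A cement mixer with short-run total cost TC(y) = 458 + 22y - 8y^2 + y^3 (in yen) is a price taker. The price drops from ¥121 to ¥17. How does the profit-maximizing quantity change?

MC = 22 - 16y + 3y^2; the shutdown threshold is min AVC = ¥6 (at y = 4).
At P = ¥121 ≥ min AVC, set P = MC on the rising branch: y = 9.
At P = ¥17 ≥ min AVC, set P = MC: y = 5. The firm stays open but cuts output.

Output falls from 9 to 5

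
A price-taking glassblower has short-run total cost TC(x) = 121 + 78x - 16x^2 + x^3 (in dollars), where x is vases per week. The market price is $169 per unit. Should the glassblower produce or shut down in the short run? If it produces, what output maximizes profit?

Produce at x = 13

Variable cost is VC = 78x - 16x^2 + x^3, so AVC = VC/x = 78 - 16x + x^2 and MC = dTC/dx = 78 - 32x + 3x^2.
AVC hits its minimum where MC = AVC, at x = 8, giving min AVC = 78 - 16·8 + 8^2 = $14.
P = $169 exceeds min AVC = $14, so the firm stays open.
P = MC gives -91 - 32x + 3x^2 = 0, with roots -7/3 and 13. Take the larger (rising MC): x* = 13.
Check: AVC at x = 13 is $39 ≤ P, so revenue covers variable cost.
Profit = P·x − TC = 169·13 − 628 = $1569.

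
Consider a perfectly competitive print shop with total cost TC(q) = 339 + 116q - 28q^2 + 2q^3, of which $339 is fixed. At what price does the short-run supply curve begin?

$18 per unit

The shutdown price is the minimum of AVC. VC = 116q - 28q^2 + 2q^3, so AVC = 116 - 28q + 2q^2.
dAVC/dq = -28 + 4q = 0 gives q = 7. min AVC = 116 - 28·7 + 2·7^2 = 18.
For P < $18 the firm produces nothing.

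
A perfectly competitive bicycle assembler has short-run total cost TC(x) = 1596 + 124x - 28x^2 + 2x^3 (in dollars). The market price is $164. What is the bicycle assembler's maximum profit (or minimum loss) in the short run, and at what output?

AVC = 124 - 28x + 2x^2 has its minimum $26 at x = 7; price $164 clears that bar, so the firm operates.
With MC = 124 - 56x + 6x^2, P = MC on the upward-sloping part at x* = 10.
TR = 164·10 = 1640. TC = 1596 + 440 = 2036. Profit = 1640 − 2036 = -$396.
Shutting down would mean losing the fixed cost of $1596, so operating at a loss of $396 is better by $1200.

Profit = -$396 at x = 10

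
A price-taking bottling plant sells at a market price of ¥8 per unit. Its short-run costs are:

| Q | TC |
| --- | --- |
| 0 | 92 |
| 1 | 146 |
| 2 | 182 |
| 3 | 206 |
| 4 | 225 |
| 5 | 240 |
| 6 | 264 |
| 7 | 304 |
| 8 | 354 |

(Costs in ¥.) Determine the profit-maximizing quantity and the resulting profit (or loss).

Compute π = P·Q − TC at each output: Q=0: -92; Q=1: -138; Q=2: -166; Q=3: -182; Q=4: -193; Q=5: -200; Q=6: -216; Q=7: -248; Q=8: -290.
Profit is highest at Q = 0. Equivalently, the lowest AVC in the table is 172/6 ≈ ¥28.67 at Q = 6, and P = ¥8 falls below it — price never covers variable cost, so the firm shuts down and loses only its fixed cost.

Q = 0 (shut down); profit = -¥92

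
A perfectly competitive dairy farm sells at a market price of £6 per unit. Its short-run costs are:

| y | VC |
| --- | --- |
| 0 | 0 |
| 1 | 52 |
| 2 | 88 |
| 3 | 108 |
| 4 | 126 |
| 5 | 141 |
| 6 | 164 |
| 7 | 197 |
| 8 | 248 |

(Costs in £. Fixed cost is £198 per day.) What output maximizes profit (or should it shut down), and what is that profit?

Compute π = P·y − TC at each output: y=0: -198; y=1: -244; y=2: -274; y=3: -288; y=4: -300; y=5: -309; y=6: -326; y=7: -353; y=8: -398.
Profit is highest at y = 0. Equivalently, the lowest AVC in the table is 164/6 ≈ £27.33 at y = 6, and P = £6 falls below it — price never covers variable cost, so the firm shuts down and loses only its fixed cost.

y = 0 (shut down); profit = -£198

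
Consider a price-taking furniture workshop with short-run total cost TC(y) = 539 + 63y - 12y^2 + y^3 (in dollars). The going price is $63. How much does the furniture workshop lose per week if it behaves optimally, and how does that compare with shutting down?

AVC = 63 - 12y + y^2; min AVC = $27 at y = 6. Since P = $63 ≥ min AVC, the firm produces.
MC = 63 - 24y + 3y^2. Setting P = MC and taking the root on the rising branch gives y* = 8.
TR = 63·8 = 504. TC = 539 + 248 = 787. Profit = 504 − 787 = -$283.
That loss of $283 beats the $539 the firm would lose by shutting down; producing recovers $256 of fixed cost.

Profit = -$283 at y = 8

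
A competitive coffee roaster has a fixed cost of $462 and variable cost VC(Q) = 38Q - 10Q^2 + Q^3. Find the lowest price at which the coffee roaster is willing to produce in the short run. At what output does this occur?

$13 per unit, at Q = 5

The firm shuts down when price falls below the minimum of average variable cost. AVC = VC/Q = 38 - 10Q + Q^2.
At the minimum of AVC, MC = AVC. MC = 38 - 20Q + 3Q^2; setting MC = AVC gives 2Q^2 - 10Q = 0, so Q = 5. min AVC = 13.
So the shutdown price is $13.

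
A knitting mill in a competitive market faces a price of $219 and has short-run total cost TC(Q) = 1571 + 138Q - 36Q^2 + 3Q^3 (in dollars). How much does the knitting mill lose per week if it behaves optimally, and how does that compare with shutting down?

AVC = 138 - 36Q + 3Q^2; min AVC = $30 at Q = 6. Since P = $219 ≥ min AVC, the firm produces.
With MC = 138 - 72Q + 9Q^2, P = MC on the upward-sloping part at Q* = 9.
TR = 219·9 = 1971. TC = 1571 + 513 = 2084. Profit = 1971 − 2084 = -$113.
That loss of $113 beats the $1571 the firm would lose by shutting down; producing recovers $1458 of fixed cost.

Profit = -$113 at Q = 9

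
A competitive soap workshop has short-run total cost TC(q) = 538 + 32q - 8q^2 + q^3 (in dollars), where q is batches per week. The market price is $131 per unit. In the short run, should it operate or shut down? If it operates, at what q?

Produce at q = 9

Variable cost is VC = 32q - 8q^2 + q^3, so AVC = VC/q = 32 - 8q + q^2 and MC = dTC/dq = 32 - 16q + 3q^2.
The AVC parabola has its vertex at q = 8/2 = 4, where AVC = 32 - 8·4 + 4^2 = $16.
P = $131 exceeds min AVC = $16, so the firm stays open.
Solving P = MC: -99 - 16q + 3q^2 = 0 ⇒ q = -11/3 or 9. On the upward-sloping branch, q* = 9.
Check: AVC at q = 9 is $41 ≤ P, so revenue covers variable cost.
Profit = P·q − TC = 131·9 − 907 = $272.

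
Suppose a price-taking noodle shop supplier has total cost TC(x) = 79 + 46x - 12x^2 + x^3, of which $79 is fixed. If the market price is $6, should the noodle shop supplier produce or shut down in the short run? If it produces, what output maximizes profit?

Shut down

From TC, MC = TC'(x) = 46 - 24x + 3x^2 and AVC = VC/x = 46 - 12x + x^2.
AVC is minimized where dAVC/dx = -12 + 2x = 0, at x = 6; min AVC = 46 - 12·6 + 6^2 = $10.
Since P = $6 < min AVC = $10, price fails to cover variable cost at any output.
The firm minimizes its loss by shutting down and losing only its fixed cost of $79.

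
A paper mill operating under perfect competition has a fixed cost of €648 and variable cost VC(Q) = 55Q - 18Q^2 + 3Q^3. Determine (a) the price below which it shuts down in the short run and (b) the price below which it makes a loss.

Shutdown price = €28; break-even price = €163

AVC = 55 - 18Q + 3Q^2; minimized at Q = 3, giving min AVC = €28. That is the shutdown price.
ATC = 648/Q + 55 - 18Q + 3Q^2. Setting dATC/dQ = −648/Q^2 − 18 + 6Q = 0 gives Q = 6 (since 6·6^3 − 18·6^2 = 648).
min ATC = 648/6 + 55 − 18·6 + 3·6^2 = €163. That is the break-even price.
For €28 ≤ P < €163 the firm produces at a loss; below €28 it shuts down.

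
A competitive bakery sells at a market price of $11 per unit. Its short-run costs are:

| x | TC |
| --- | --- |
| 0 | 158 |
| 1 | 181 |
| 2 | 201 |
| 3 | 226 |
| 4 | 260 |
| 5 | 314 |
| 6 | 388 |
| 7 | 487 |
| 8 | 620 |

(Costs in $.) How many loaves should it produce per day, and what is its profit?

Profit at each row (π = 11x − TC): x=0: -158; x=1: -170; x=2: -179; x=3: -193; x=4: -216; x=5: -259; x=6: -322; x=7: -410; x=8: -532.
Profit is highest at x = 0. Equivalently, the lowest AVC in the table is 43/2 ≈ $21.50 at x = 2, and P = $11 falls below it — price never covers variable cost, so the firm shuts down and loses only its fixed cost.

x = 0 (shut down); profit = -$158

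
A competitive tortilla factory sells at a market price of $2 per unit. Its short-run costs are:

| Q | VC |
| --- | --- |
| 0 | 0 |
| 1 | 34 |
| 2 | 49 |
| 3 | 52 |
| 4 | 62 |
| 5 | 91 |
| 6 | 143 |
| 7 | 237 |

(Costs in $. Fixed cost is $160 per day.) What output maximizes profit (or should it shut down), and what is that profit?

Tabulate TR − TC: Q=0: -160; Q=1: -192; Q=2: -205; Q=3: -206; Q=4: -214; Q=5: -241; Q=6: -291; Q=7: -383.
Profit is highest at Q = 0. Equivalently, the lowest AVC in the table is 62/4 ≈ $15.50 at Q = 4, and P = $2 falls below it — price never covers variable cost, so the firm shuts down and loses only its fixed cost.

Q = 0 (shut down); profit = -$160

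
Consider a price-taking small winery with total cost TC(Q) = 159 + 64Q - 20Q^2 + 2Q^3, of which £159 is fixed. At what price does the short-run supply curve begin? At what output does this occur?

£14 per unit, at Q = 5

The shutdown price is the minimum of AVC. VC = 64Q - 20Q^2 + 2Q^3, so AVC = 64 - 20Q + 2Q^2.
At the minimum of AVC, MC = AVC. MC = 64 - 40Q + 6Q^2; setting MC = AVC gives 4Q^2 - 20Q = 0, so Q = 5. min AVC = 14.
The firm shuts down for any P below £14.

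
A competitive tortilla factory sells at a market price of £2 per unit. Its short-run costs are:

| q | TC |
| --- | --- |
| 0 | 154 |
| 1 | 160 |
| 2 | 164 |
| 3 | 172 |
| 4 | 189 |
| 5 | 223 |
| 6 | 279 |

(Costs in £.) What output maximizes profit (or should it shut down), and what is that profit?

q = 0 (shut down); profit = -£154

Compute π = P·q − TC at each output: q=0: -154; q=1: -158; q=2: -160; q=3: -166; q=4: -181; q=5: -213; q=6: -267.
Profit is highest at q = 0. Equivalently, the lowest AVC in the table is 10/2 ≈ £5 at q = 2, and P = £2 falls below it — price never covers variable cost, so the firm shuts down and loses only its fixed cost.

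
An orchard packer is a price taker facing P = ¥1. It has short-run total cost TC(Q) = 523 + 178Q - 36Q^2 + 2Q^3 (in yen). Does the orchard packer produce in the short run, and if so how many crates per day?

Shut down

Variable cost is VC = 178Q - 36Q^2 + 2Q^3, so AVC = VC/Q = 178 - 36Q + 2Q^2 and MC = dTC/dQ = 178 - 72Q + 6Q^2.
AVC hits its minimum where MC = AVC, at Q = 9, giving min AVC = 178 - 36·9 + 2·9^2 = ¥16.
Since P = ¥1 < min AVC = ¥16, price fails to cover variable cost at any output.
Best response: produce nothing and absorb the ¥523 fixed cost.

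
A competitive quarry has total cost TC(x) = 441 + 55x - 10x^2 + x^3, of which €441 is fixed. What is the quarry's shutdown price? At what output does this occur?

Short-run supply begins at min AVC. From VC = 55x - 10x^2 + x^3, AVC = 55 - 10x + x^2.
dAVC/dx = -10 + 2x = 0 gives x = 5. min AVC = 55 - 10·5 + 5^2 = 30.
So the shutdown price is €30.

€30 per unit, at x = 5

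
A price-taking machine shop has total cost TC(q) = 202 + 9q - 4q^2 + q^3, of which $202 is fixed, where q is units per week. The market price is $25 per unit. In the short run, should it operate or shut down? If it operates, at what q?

Variable cost is VC = 9q - 4q^2 + q^3, so AVC = VC/q = 9 - 4q + q^2 and MC = dTC/dq = 9 - 8q + 3q^2.
AVC hits its minimum where MC = AVC, at q = 2, giving min AVC = 9 - 4·2 + 2^2 = $5.
Since P = $25 ≥ min AVC = $5, price covers variable cost and the firm should produce.
Solving P = MC: -16 - 8q + 3q^2 = 0 ⇒ q = -4/3 or 4. On the upward-sloping branch, q* = 4.
Check: AVC at q = 4 is $9 ≤ P, so revenue covers variable cost.
Profit = P·q − TC = 25·4 − 238 = -$138, a loss, but smaller than the $202 fixed cost the firm would lose by shutting down.

Produce at q = 4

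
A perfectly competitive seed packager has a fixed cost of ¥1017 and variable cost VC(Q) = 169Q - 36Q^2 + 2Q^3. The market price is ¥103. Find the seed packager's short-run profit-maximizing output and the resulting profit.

Profit = -¥49 at Q = 11

AVC = 169 - 36Q + 2Q^2; min AVC = ¥7 at Q = 9. Since P = ¥103 ≥ min AVC, the firm produces.
MC = 169 - 72Q + 6Q^2. Setting P = MC and taking the root on the rising branch gives Q* = 11.
TR = 103·11 = 1133. TC = 1017 + 165 = 1182. Profit = 1133 − 1182 = -¥49.
That loss of ¥49 beats the ¥1017 the firm would lose by shutting down; producing recovers ¥968 of fixed cost.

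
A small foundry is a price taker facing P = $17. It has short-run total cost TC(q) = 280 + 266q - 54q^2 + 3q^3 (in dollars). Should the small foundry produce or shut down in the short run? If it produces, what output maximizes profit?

Shut down

Strip out fixed cost: VC = 266q - 54q^2 + 3q^3. Then AVC = 266 - 54q + 3q^2 and MC = 266 - 108q + 9q^2.
The AVC parabola has its vertex at q = 54/6 = 9, where AVC = 266 - 54·9 + 3·9^2 = $23.
Since P = $17 < min AVC = $23, price fails to cover variable cost at any output.
Shutting down limits the loss to fixed cost, $280.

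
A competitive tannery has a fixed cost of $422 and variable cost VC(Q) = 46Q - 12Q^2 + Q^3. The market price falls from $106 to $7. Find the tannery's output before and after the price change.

AVC = 46 - 12Q + Q^2, minimized at Q = 6 where min AVC = $10. MC = 46 - 24Q + 3Q^2.
At P = $106 ≥ min AVC, set P = MC on the rising branch: Q = 10.
At P = $7 < min AVC = $10, price no longer covers variable cost at any output, so the firm shuts down: Q = 0.

Output falls from 10 to 0 (the firm shuts down)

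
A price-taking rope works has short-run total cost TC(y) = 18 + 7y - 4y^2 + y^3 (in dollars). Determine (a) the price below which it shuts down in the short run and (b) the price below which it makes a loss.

AVC = 7 - 4y + y^2; minimized at y = 2, giving min AVC = $3. That is the shutdown price.
ATC = 18/y + 7 - 4y + y^2. Setting dATC/dy = −18/y^2 − 4 + 2y = 0 gives y = 3 (since 2·3^3 − 4·3^2 = 18).
min ATC = 18/3 + 7 − 4·3 + 3^2 = $10. That is the break-even price.
For $3 ≤ P < $10 the firm produces at a loss; below $3 it shuts down.

Shutdown price = $3; break-even price = $10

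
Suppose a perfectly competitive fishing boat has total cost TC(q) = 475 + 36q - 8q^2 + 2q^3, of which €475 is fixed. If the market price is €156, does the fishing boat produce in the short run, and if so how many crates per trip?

Produce at q = 6

Strip out fixed cost: VC = 36q - 8q^2 + 2q^3. Then AVC = 36 - 8q + 2q^2 and MC = 36 - 16q + 6q^2.
AVC hits its minimum where MC = AVC, at q = 2, giving min AVC = 36 - 8·2 + 2·2^2 = €28.
Because €156 ≥ €28, revenue can cover variable cost; the firm operates.
P = MC gives -120 - 16q + 6q^2 = 0, with roots -10/3 and 6. Take the larger (rising MC): q* = 6.
Check: AVC at q = 6 is €60 ≤ P, so revenue covers variable cost.
Profit = P·q − TC = 156·6 − 835 = €101.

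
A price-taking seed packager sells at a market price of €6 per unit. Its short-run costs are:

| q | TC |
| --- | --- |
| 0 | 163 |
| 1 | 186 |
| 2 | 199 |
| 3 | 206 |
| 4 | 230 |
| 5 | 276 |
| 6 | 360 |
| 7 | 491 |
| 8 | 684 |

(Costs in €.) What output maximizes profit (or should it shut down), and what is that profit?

q = 0 (shut down); profit = -€163

Compute π = P·q − TC at each output: q=0: -163; q=1: -180; q=2: -187; q=3: -188; q=4: -206; q=5: -246; q=6: -324; q=7: -449; q=8: -636.
Profit is highest at q = 0. Equivalently, the lowest AVC in the table is 43/3 ≈ €14.33 at q = 3, and P = €6 falls below it — price never covers variable cost, so the firm shuts down and loses only its fixed cost.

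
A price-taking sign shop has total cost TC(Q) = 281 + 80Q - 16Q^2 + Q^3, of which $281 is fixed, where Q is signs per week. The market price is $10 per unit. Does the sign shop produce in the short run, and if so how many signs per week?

Strip out fixed cost: VC = 80Q - 16Q^2 + Q^3. Then AVC = 80 - 16Q + Q^2 and MC = 80 - 32Q + 3Q^2.
The AVC parabola has its vertex at Q = 16/2 = 8, where AVC = 80 - 16·8 + 8^2 = $16.
Since P = $10 < min AVC = $16, price fails to cover variable cost at any output.
Best response: produce nothing and absorb the $281 fixed cost.

Shut down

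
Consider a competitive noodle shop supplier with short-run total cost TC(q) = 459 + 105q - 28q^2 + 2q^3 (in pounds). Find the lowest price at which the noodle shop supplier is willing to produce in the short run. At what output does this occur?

£7 per unit, at q = 7

The firm shuts down when price falls below the minimum of average variable cost. AVC = VC/q = 105 - 28q + 2q^2.
dAVC/dq = -28 + 4q = 0 gives q = 7. min AVC = 105 - 28·7 + 2·7^2 = 7.
The firm shuts down for any P below £7.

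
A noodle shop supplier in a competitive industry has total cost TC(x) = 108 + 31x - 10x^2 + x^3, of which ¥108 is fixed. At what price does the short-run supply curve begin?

The firm shuts down when price falls below the minimum of average variable cost. AVC = VC/x = 31 - 10x + x^2.
At the minimum of AVC, MC = AVC. MC = 31 - 20x + 3x^2; setting MC = AVC gives 2x^2 - 10x = 0, so x = 5. min AVC = 6.
The firm shuts down for any P below ¥6.

¥6 per unit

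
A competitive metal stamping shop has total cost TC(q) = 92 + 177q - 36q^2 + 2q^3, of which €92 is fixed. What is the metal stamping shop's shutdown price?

€15 per unit

Short-run supply begins at min AVC. From VC = 177q - 36q^2 + 2q^3, AVC = 177 - 36q + 2q^2.
At the minimum of AVC, MC = AVC. MC = 177 - 72q + 6q^2; setting MC = AVC gives 4q^2 - 36q = 0, so q = 9. min AVC = 15.
The firm shuts down for any P below €15.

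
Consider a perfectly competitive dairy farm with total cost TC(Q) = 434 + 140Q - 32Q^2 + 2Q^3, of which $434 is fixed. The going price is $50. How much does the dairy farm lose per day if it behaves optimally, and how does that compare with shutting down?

AVC = 140 - 32Q + 2Q^2; min AVC = $12 at Q = 8. Since P = $50 ≥ min AVC, the firm produces.
With MC = 140 - 64Q + 6Q^2, P = MC on the upward-sloping part at Q* = 9.
TR = 50·9 = 450. TC = 434 + 126 = 560. Profit = 450 − 560 = -$110.
By producing, the firm covers all variable cost plus $324 of fixed cost; shutting down would lose the full $434.

Profit = -$110 at Q = 9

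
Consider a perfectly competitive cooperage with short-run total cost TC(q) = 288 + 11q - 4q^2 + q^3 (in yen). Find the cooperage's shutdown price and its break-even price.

Shutdown price = ¥7; break-even price = ¥71

AVC = 11 - 4q + q^2; minimized at q = 2, giving min AVC = ¥7. That is the shutdown price.
ATC = 288/q + 11 - 4q + q^2. Setting dATC/dq = −288/q^2 − 4 + 2q = 0 gives q = 6 (since 2·6^3 − 4·6^2 = 288).
min ATC = 288/6 + 11 − 4·6 + 6^2 = ¥71. That is the break-even price.
For ¥7 ≤ P < ¥71 the firm produces at a loss; below ¥7 it shuts down.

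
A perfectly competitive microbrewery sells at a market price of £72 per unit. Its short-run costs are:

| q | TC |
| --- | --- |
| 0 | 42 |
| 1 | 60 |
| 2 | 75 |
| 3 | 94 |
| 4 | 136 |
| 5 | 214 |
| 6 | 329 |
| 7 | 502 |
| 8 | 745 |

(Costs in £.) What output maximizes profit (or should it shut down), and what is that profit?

Tabulate TR − TC: q=0: -42; q=1: 12; q=2: 69; q=3: 122; q=4: 152; q=5: 146; q=6: 103; q=7: 2; q=8: -169.
Profit is maximized at q = 4. AVC there is 94/4 = £23.50 ≤ P, so producing beats shutting down (which would give -£42).

q = 4; profit = £152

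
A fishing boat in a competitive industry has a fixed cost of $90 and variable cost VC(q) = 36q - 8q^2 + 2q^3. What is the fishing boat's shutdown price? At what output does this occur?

The firm shuts down when price falls below the minimum of average variable cost. AVC = VC/q = 36 - 8q + 2q^2.
At the minimum of AVC, MC = AVC. MC = 36 - 16q + 6q^2; setting MC = AVC gives 4q^2 - 8q = 0, so q = 2. min AVC = 28.
For P < $28 the firm produces nothing.

$28 per unit, at q = 2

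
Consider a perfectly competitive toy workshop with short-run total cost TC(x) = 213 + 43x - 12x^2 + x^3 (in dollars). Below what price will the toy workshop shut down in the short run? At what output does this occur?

The shutdown price is the minimum of AVC. VC = 43x - 12x^2 + x^3, so AVC = 43 - 12x + x^2.
dAVC/dx = -12 + 2x = 0 gives x = 6. min AVC = 43 - 12·6 + 6^2 = 7.
The firm shuts down for any P below $7.

$7 per unit, at x = 6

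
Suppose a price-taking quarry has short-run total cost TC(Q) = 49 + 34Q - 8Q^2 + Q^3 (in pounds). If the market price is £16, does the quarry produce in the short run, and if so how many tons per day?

Shut down

Variable cost is VC = 34Q - 8Q^2 + Q^3, so AVC = VC/Q = 34 - 8Q + Q^2 and MC = dTC/dQ = 34 - 16Q + 3Q^2.
The AVC parabola has its vertex at Q = 8/2 = 4, where AVC = 34 - 8·4 + 4^2 = £18.
With P < min AVC (£16 < £18), every unit sold adds to the loss.
Best response: produce nothing and absorb the £49 fixed cost.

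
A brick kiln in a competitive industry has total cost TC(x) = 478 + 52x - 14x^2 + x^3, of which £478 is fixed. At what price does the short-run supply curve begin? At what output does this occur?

£3 per unit, at x = 7

The firm shuts down when price falls below the minimum of average variable cost. AVC = VC/x = 52 - 14x + x^2.
dAVC/dx = -14 + 2x = 0 gives x = 7. min AVC = 52 - 14·7 + 7^2 = 3.
For P < £3 the firm produces nothing.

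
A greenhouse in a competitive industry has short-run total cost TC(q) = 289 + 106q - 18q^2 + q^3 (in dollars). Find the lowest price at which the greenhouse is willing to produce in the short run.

The shutdown price is the minimum of AVC. VC = 106q - 18q^2 + q^3, so AVC = 106 - 18q + q^2.
At the minimum of AVC, MC = AVC. MC = 106 - 36q + 3q^2; setting MC = AVC gives 2q^2 - 18q = 0, so q = 9. min AVC = 25.
For P < $25 the firm produces nothing.

$25 per unit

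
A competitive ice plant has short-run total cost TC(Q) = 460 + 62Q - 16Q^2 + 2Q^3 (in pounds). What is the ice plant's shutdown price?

The shutdown price is the minimum of AVC. VC = 62Q - 16Q^2 + 2Q^3, so AVC = 62 - 16Q + 2Q^2.
At the minimum of AVC, MC = AVC. MC = 62 - 32Q + 6Q^2; setting MC = AVC gives 4Q^2 - 16Q = 0, so Q = 4. min AVC = 30.
So the shutdown price is £30.

£30 per unit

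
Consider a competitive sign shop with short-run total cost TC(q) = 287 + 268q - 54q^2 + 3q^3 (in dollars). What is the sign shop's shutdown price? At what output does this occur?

$25 per unit, at q = 9

The firm shuts down when price falls below the minimum of average variable cost. AVC = VC/q = 268 - 54q + 3q^2.
At the minimum of AVC, MC = AVC. MC = 268 - 108q + 9q^2; setting MC = AVC gives 6q^2 - 54q = 0, so q = 9. min AVC = 25.
For P < $25 the firm produces nothing.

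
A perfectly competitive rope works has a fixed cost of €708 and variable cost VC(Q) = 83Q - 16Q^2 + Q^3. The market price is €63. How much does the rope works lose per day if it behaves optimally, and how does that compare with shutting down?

AVC = 83 - 16Q + Q^2; min AVC = €19 at Q = 8. Since P = €63 ≥ min AVC, the firm produces.
With MC = 83 - 32Q + 3Q^2, P = MC on the upward-sloping part at Q* = 10.
TR = 63·10 = 630. TC = 708 + 230 = 938. Profit = 630 − 938 = -€308.
By producing, the firm covers all variable cost plus €400 of fixed cost; shutting down would lose the full €708.

Profit = -€308 at Q = 10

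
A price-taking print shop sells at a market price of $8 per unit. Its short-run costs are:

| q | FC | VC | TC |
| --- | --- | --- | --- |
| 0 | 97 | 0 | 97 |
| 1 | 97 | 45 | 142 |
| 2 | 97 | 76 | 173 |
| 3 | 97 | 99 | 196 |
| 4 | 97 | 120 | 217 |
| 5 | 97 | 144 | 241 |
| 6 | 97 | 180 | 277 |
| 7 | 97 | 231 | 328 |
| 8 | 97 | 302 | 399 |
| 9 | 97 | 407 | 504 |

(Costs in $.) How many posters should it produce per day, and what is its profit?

Profit at each row (π = 8q − TC): q=0: -97; q=1: -134; q=2: -157; q=3: -172; q=4: -185; q=5: -201; q=6: -229; q=7: -272; q=8: -335; q=9: -432.
Profit is highest at q = 0. Equivalently, the lowest AVC in the table is 144/5 ≈ $28.80 at q = 5, and P = $8 falls below it — price never covers variable cost, so the firm shuts down and loses only its fixed cost.

q = 0 (shut down); profit = -$97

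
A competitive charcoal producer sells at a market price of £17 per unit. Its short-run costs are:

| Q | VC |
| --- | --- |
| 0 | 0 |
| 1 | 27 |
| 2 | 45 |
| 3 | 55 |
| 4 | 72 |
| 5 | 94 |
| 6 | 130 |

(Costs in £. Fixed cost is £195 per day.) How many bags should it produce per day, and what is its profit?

Q = 0 (shut down); profit = -£195

Profit at each row (π = 17Q − TC): Q=0: -195; Q=1: -205; Q=2: -206; Q=3: -199; Q=4: -199; Q=5: -204; Q=6: -223.
Profit is highest at Q = 0. Equivalently, the lowest AVC in the table is 72/4 ≈ £18 at Q = 4, and P = £17 falls below it — price never covers variable cost, so the firm shuts down and loses only its fixed cost.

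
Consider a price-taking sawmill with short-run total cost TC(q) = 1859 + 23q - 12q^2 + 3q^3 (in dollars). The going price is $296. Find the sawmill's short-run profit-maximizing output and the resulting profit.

Profit = -$389 at q = 7

AVC = 23 - 12q + 3q^2 has its minimum $11 at q = 2; price $296 clears that bar, so the firm operates.
MC = 23 - 24q + 9q^2. Setting P = MC and taking the root on the rising branch gives q* = 7.
TR = 296·7 = 2072. TC = 1859 + 602 = 2461. Profit = 2072 − 2461 = -$389.
By producing, the firm covers all variable cost plus $1470 of fixed cost; shutting down would lose the full $1859.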